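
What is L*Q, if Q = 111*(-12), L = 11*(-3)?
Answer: 43956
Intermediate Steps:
L = -33
Q = -1332
L*Q = -33*(-1332) = 43956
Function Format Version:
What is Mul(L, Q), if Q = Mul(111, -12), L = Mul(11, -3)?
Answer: 43956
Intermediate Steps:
L = -33
Q = -1332
Mul(L, Q) = Mul(-33, -1332) = 43956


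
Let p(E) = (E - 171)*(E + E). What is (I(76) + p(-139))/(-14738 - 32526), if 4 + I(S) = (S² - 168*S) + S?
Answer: -19815/11816 ≈ -1.6770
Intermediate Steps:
p(E) = 2*E*(-171 + E) (p(E) = (-171 + E)*(2*E) = 2*E*(-171 + E))
I(S) = -4 + S² - 167*S (I(S) = -4 + ((S² - 168*S) + S) = -4 + (S² - 167*S) = -4 + S² - 167*S)
(I(76) + p(-139))/(-14738 - 32526) = ((-4 + 76² - 167*76) + 2*(-139)*(-171 - 139))/(-14738 - 32526) = ((-4 + 5776 - 12692) + 2*(-139)*(-310))/(-47264) = (-6920 + 86180)*(-1/47264) = 79260*(-1/47264) = -19815/11816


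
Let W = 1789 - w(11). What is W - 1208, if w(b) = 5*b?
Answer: 526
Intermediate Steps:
W = 1734 (W = 1789 - 5*11 = 1789 - 1*55 = 1789 - 55 = 1734)
W - 1208 = 1734 - 1208 = 526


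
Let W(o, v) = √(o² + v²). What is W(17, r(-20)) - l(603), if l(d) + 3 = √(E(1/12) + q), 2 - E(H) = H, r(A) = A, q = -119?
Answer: 3 + √689 - I*√4215/6 ≈ 29.249 - 10.821*I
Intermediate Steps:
E(H) = 2 - H
l(d) = -3 + I*√4215/6 (l(d) = -3 + √((2 - 1/12) - 119) = -3 + √(23/12 - 119) = -3 + √(-1405/12) = -3 + I*√4215/6)
W(17, r(-20)) - l(603) = √(17² + (-20)²) - (-3 + I*√4215/6) = √(289 + 400) + (3 - I*√4215/6) = √689 + (3 - I*√4215/6) = 3 + √689 - I*√4215/6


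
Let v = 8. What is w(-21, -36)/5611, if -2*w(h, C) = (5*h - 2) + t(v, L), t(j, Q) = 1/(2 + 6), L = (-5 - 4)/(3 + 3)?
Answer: 855/89776 ≈ 0.0095237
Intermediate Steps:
L = -3/2 (L = -9/6 = -9*⅙ = -3/2 ≈ -1.5000)
t(j, Q) = ⅛ (t(j, Q) = 1/8 = ⅛)
w(h, C) = 15/16 - 5*h/2 (w(h, C) = -((5*h - 2) + ⅛)/2 = -((-2 + 5*h) + ⅛)/2 = -(-15/8 + 5*h)/2 = 15/16 - 5*h/2)
w(-21, -36)/5611 = (15/16 - 5/2*(-21))/5611 = (15/16 + 105/2)*(1/5611) = (855/16)*(1/5611) = 855/89776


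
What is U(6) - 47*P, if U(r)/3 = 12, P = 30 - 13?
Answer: -763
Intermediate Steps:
P = 17
U(r) = 36 (U(r) = 3*12 = 36)
U(6) - 47*P = 36 - 47*17 = 36 - 799 = -763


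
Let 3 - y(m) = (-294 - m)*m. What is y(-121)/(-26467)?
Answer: 2990/3781 ≈ 0.79080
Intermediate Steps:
y(m) = 3 - m*(-294 - m) (y(m) = 3 - (-294 - m)*m = 3 - m*(-294 - m))
y(-121)/(-26467) = (3 + (-121)**2 + 294*(-121))/(-26467) = (3 + 14641 - 35574)*(-1/26467) = -20930*(-1/26467) = 2990/3781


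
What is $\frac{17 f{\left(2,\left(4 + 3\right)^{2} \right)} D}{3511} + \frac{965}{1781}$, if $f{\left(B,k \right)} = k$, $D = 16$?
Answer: $\frac{27125283}{6253091} \approx 4.3379$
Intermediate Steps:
$\frac{17 f{\left(2,\left(4 + 3\right)^{2} \right)} D}{3511} + \frac{965}{1781} = \frac{17 \left(4 + 3\right)^{2} \cdot 16}{3511} + \frac{965}{1781} = 17 \cdot 7^{2} \cdot 16 \cdot \frac{1}{3511} + 965 \cdot \frac{1}{1781} = 17 \cdot 49 \cdot 16 \cdot \frac{1}{3511} + \frac{965}{1781} = 833 \cdot 16 \cdot \frac{1}{3511} + \frac{965}{1781} = 13328 \cdot \frac{1}{3511} + \frac{965}{1781} = \frac{13328}{3511} + \frac{965}{1781} = \frac{27125283}{6253091}$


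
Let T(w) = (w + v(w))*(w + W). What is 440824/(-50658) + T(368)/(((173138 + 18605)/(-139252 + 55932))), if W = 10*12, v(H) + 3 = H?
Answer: -754945176663236/4856658447 ≈ -1.5545e+5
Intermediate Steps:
v(H) = -3 + H
W = 120
T(w) = (-3 + 2*w)*(120 + w) (T(w) = (w + (-3 + w))*(w + 120) = (-3 + 2*w)*(120 + w))
440824/(-50658) + T(368)/(((173138 + 18605)/(-139252 + 55932))) = 440824/(-50658) + (-360 + 2*368² + 237*368)/(((173138 + 18605)/(-139252 + 55932))) = 440824*(-1/50658) + (-360 + 2*135424 + 87216)/((191743/(-83320))) = -220412/25329 + (-360 + 270848 + 87216)/((191743*(-1/83320))) = -220412/25329 + 357704/(-191743/83320) = -220412/25329 + 357704*(-83320/191743) = -220412/25329 - 29803897280/191743 = -754945176663236/4856658447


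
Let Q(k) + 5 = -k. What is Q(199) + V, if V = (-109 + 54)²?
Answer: 2821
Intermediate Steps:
V = 3025 (V = (-55)² = 3025)
Q(k) = -5 - k
Q(199) + V = (-5 - 1*199) + 3025 = (-5 - 199) + 3025 = -204 + 3025 = 2821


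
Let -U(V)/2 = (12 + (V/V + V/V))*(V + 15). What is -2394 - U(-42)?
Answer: -3150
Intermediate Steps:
U(V) = -420 - 28*V (U(V) = -2*(12 + (V/V + V/V))*(V + 15) = -2*(12 + (1 + 1))*(15 + V) = -2*(12 + 2)*(15 + V) = -28*(15 + V) = -2*(210 + 14*V) = -420 - 28*V)
-2394 - U(-42) = -2394 - (-420 - 28*(-42)) = -2394 - (-420 + 1176) = -2394 - 1*756 = -2394 - 756 = -3150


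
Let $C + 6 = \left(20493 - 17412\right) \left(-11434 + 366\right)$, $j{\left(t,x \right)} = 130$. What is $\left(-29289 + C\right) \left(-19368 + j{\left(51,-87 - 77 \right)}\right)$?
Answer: $656589150114$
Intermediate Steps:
$C = -34100514$ ($C = -6 + \left(20493 - 17412\right) \left(-11434 + 366\right) = -6 + 3081 \left(-11068\right) = -6 - 34100508 = -34100514$)
$\left(-29289 + C\right) \left(-19368 + j{\left(51,-87 - 77 \right)}\right) = \left(-29289 - 34100514\right) \left(-19368 + 130\right) = \left(-34129803\right) \left(-19238\right) = 656589150114$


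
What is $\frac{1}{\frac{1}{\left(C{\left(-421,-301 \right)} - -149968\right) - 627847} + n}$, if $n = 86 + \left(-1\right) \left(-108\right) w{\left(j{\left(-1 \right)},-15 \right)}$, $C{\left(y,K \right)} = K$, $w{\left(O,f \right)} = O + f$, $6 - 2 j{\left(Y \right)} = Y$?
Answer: $- \frac{478180}{552776081} \approx -0.00086505$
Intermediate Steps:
$j{\left(Y \right)} = 3 - \frac{Y}{2}$
$n = -1156$ ($n = 86 + \left(-1\right) \left(-108\right) \left(\left(3 - - \frac{1}{2}\right) - 15\right) = 86 + 108 \left(\left(3 + \frac{1}{2}\right) - 15\right) = 86 + 108 \left(\frac{7}{2} - 15\right) = 86 + 108 \left(- \frac{23}{2}\right) = 86 - 1242 = -1156$)
$\frac{1}{\frac{1}{\left(C{\left(-421,-301 \right)} - -149968\right) - 627847} + n} = \frac{1}{\frac{1}{\left(-301 - -149968\right) - 627847} - 1156} = \frac{1}{\frac{1}{\left(-301 + 149968\right) - 627847} - 1156} = \frac{1}{\frac{1}{149667 - 627847} - 1156} = \frac{1}{\frac{1}{-478180} - 1156} = \frac{1}{- \frac{1}{478180} - 1156} = \frac{1}{- \frac{552776081}{478180}} = - \frac{478180}{552776081}$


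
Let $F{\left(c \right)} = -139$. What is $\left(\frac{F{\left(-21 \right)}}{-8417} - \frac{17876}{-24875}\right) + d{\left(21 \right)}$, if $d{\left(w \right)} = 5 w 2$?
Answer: $\frac{44122223667}{209372875} \approx 210.74$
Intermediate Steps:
$d{\left(w \right)} = 10 w$
$\left(\frac{F{\left(-21 \right)}}{-8417} - \frac{17876}{-24875}\right) + d{\left(21 \right)} = \left(- \frac{139}{-8417} - \frac{17876}{-24875}\right) + 10 \cdot 21 = \left(\left(-139\right) \left(- \frac{1}{8417}\right) - - \frac{17876}{24875}\right) + 210 = \left(\frac{139}{8417} + \frac{17876}{24875}\right) + 210 = \frac{153919917}{209372875} + 210 = \frac{44122223667}{209372875}$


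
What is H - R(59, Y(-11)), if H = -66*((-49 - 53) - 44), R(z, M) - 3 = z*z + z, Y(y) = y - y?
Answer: 6093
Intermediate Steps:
Y(y) = 0
R(z, M) = 3 + z + z**2 (R(z, M) = 3 + (z*z + z) = 3 + (z**2 + z) = 3 + (z + z**2) = 3 + z + z**2)
H = 9636 (H = -66*(-102 - 44) = -66*(-146) = 9636)
H - R(59, Y(-11)) = 9636 - (3 + 59 + 59**2) = 9636 - (3 + 59 + 3481) = 9636 - 1*3543 = 9636 - 3543 = 6093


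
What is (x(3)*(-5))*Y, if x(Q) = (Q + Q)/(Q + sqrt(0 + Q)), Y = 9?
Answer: -135 + 45*sqrt(3) ≈ -57.058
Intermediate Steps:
x(Q) = 2*Q/(Q + sqrt(Q)) (x(Q) = (2*Q)/(Q + sqrt(Q)) = 2*Q/(Q + sqrt(Q)))
(x(3)*(-5))*Y = ((2*3/(3 + sqrt(3)))*(-5))*9 = ((6/(3 + sqrt(3)))*(-5))*9 = -30/(3 + sqrt(3))*9 = -270/(3 + sqrt(3))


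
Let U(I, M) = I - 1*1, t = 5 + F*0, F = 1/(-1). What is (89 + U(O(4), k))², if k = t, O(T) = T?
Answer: 8464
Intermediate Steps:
F = -1
t = 5 (t = 5 - 1*0 = 5 + 0 = 5)
k = 5
U(I, M) = -1 + I (U(I, M) = I - 1 = -1 + I)
(89 + U(O(4), k))² = (89 + (-1 + 4))² = (89 + 3)² = 92² = 8464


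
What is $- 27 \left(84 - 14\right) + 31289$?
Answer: $29399$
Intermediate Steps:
$- 27 \left(84 - 14\right) + 31289 = \left(-27\right) 70 + 31289 = -1890 + 31289 = 29399$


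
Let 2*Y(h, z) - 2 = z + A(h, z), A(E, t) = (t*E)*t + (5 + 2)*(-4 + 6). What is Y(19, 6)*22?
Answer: 7766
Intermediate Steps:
A(E, t) = 14 + E*t² (A(E, t) = (E*t)*t + 7*2 = E*t² + 14 = 14 + E*t²)
Y(h, z) = 8 + z/2 + h*z²/2 (Y(h, z) = 1 + (z + (14 + h*z²))/2 = 1 + (14 + z + h*z²)/2 = 1 + (7 + z/2 + h*z²/2) = 8 + z/2 + h*z²/2)
Y(19, 6)*22 = (8 + (½)*6 + (½)*19*6²)*22 = (8 + 3 + (½)*19*36)*22 = (8 + 3 + 342)*22 = 353*22 = 7766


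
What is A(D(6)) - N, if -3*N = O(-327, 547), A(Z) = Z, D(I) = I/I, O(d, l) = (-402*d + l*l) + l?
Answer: 431213/3 ≈ 1.4374e+5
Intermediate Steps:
O(d, l) = l + l**2 - 402*d (O(d, l) = (-402*d + l**2) + l = (l**2 - 402*d) + l = l + l**2 - 402*d)
D(I) = 1
N = -431210/3 (N = -(547 + 547**2 - 402*(-327))/3 = -(547 + 299209 + 131454)/3 = -1/3*431210 = -431210/3 ≈ -1.4374e+5)
A(D(6)) - N = 1 - 1*(-431210/3) = 1 + 431210/3 = 431213/3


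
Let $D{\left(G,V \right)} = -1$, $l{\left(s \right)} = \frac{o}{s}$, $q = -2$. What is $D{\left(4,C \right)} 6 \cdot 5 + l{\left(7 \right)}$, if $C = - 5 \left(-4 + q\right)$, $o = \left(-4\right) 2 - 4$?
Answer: $- \frac{222}{7} \approx -31.714$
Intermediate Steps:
$o = -12$ ($o = -8 - 4 = -12$)
$l{\left(s \right)} = - \frac{12}{s}$
$C = 30$ ($C = - 5 \left(-4 - 2\right) = \left(-5\right) \left(-6\right) = 30$)
$D{\left(4,C \right)} 6 \cdot 5 + l{\left(7 \right)} = \left(-1\right) 6 \cdot 5 - \frac{12}{7} = \left(-6\right) 5 - \frac{12}{7} = -30 - \frac{12}{7} = - \frac{222}{7}$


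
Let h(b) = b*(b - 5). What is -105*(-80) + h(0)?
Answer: 8400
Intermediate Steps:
h(b) = b*(-5 + b)
-105*(-80) + h(0) = -105*(-80) + 0*(-5 + 0) = 8400 + 0*(-5) = 8400 + 0 = 8400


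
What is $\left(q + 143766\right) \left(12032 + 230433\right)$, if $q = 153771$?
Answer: $72142308705$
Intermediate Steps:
$\left(q + 143766\right) \left(12032 + 230433\right) = \left(153771 + 143766\right) \left(12032 + 230433\right) = 297537 \cdot 242465 = 72142308705$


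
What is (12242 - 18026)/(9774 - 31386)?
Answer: 482/1801 ≈ 0.26763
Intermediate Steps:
(12242 - 18026)/(9774 - 31386) = -5784/(-21612) = -5784*(-1/21612) = 482/1801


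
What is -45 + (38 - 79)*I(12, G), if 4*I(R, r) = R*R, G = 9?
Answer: -1521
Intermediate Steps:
I(R, r) = R²/4 (I(R, r) = (R*R)/4 = R²/4)
-45 + (38 - 79)*I(12, G) = -45 + (38 - 79)*((¼)*12²) = -45 - 41*144/4 = -45 - 41*36 = -45 - 1476 = -1521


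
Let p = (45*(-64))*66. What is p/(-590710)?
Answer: 19008/59071 ≈ 0.32178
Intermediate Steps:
p = -190080 (p = -2880*66 = -190080)
p/(-590710) = -190080/(-590710) = -190080*(-1/590710) = 19008/59071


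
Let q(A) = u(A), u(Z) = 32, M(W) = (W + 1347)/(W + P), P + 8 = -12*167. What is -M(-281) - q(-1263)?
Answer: -72310/2293 ≈ -31.535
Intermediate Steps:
P = -2012 (P = -8 - 12*167 = -8 - 2004 = -2012)
M(W) = (1347 + W)/(-2012 + W) (M(W) = (W + 1347)/(W - 2012) = (1347 + W)/(-2012 + W))
q(A) = 32
-M(-281) - q(-1263) = -(1347 - 281)/(-2012 - 281) - 1*32 = -1066/(-2293) - 32 = -(-1)*1066/2293 - 32 = -1*(-1066/2293) - 32 = 1066/2293 - 32 = -72310/2293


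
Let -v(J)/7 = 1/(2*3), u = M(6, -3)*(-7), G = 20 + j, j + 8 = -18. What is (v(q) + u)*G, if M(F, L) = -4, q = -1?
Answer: -161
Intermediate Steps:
j = -26 (j = -8 - 18 = -26)
G = -6 (G = 20 - 26 = -6)
u = 28 (u = -4*(-7) = 28)
v(J) = -7/6 (v(J) = -7/(2*3) = -7/6)
(v(q) + u)*G = (-7/6 + 28)*(-6) = (161/6)*(-6) = -161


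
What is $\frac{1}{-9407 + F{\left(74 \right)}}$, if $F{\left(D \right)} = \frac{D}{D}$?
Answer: $- \frac{1}{9406} \approx -0.00010632$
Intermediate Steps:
$F{\left(D \right)} = 1$
$\frac{1}{-9407 + F{\left(74 \right)}} = \frac{1}{-9407 + 1} = \frac{1}{-9406} = - \frac{1}{9406}$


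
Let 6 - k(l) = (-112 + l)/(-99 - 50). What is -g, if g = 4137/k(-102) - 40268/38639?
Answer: -23790199667/26274520 ≈ -905.45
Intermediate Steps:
k(l) = 782/149 + l/149 (k(l) = 6 - (-112 + l)/(-99 - 50) = 6 - (-112 + l)/(-149) = 6 - (-112 + l)*(-1)/149 = 6 - (112/149 - l/149) = 6 + (-112/149 + l/149) = 782/149 + l/149)
g = 23790199667/26274520 (g = 4137/(782/149 + (1/149)*(-102)) - 40268/38639 = 4137/(782/149 - 102/149) - 40268*1/38639 = 4137/(680/149) - 40268/38639 = 4137*(149/680) - 40268/38639 = 616413/680 - 40268/38639 = 23790199667/26274520 ≈ 905.45)
-g = -1*23790199667/26274520 = -23790199667/26274520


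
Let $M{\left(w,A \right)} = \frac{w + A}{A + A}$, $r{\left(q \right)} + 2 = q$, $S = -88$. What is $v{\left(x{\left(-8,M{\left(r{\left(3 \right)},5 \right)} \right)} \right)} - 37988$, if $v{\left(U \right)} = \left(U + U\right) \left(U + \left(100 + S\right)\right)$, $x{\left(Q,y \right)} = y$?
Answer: $- \frac{949322}{25} \approx -37973.0$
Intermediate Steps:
$r{\left(q \right)} = -2 + q$
$M{\left(w,A \right)} = \frac{A + w}{2 A}$
$v{\left(U \right)} = 2 U \left(12 + U\right)$ ($v{\left(U \right)} = \left(U + U\right) \left(U + \left(100 - 88\right)\right) = 2 U \left(U + 12\right) = 2 U \left(12 + U\right)$)
$v{\left(x{\left(-8,M{\left(r{\left(3 \right)},5 \right)} \right)} \right)} - 37988 = 2 \frac{5 + \left(-2 + 3\right)}{2 \cdot 5} \left(12 + \frac{5 + \left(-2 + 3\right)}{2 \cdot 5}\right) - 37988 = 2 \cdot \frac{1}{2} \cdot \frac{1}{5} \left(5 + 1\right) \left(12 + \frac{1}{2} \cdot \frac{1}{5} \left(5 + 1\right)\right) - 37988 = 2 \cdot \frac{1}{2} \cdot \frac{1}{5} \cdot 6 \left(12 + \frac{1}{2} \cdot \frac{1}{5} \cdot 6\right) - 37988 = 2 \cdot \frac{3}{5} \left(12 + \frac{3}{5}\right) - 37988 = 2 \cdot \frac{3}{5} \cdot \frac{63}{5} - 37988 = \frac{378}{25} - 37988 = - \frac{949322}{25}$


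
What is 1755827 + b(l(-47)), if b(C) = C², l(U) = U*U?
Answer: 6635508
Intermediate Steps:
l(U) = U²
1755827 + b(l(-47)) = 1755827 + ((-47)²)² = 1755827 + 2209² = 1755827 + 4879681 = 6635508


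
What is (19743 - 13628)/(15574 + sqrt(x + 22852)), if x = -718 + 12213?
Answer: 95235010/242515129 - 654305*sqrt(3)/242515129 ≈ 0.38802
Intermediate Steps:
x = 11495
(19743 - 13628)/(15574 + sqrt(x + 22852)) = (19743 - 13628)/(15574 + sqrt(11495 + 22852)) = 6115/(15574 + sqrt(34347)) = 6115/(15574 + 107*sqrt(3))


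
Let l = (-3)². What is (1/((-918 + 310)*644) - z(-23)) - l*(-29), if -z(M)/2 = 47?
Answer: 139000959/391552 ≈ 355.00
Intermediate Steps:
l = 9
z(M) = -94 (z(M) = -2*47 = -94)
(1/((-918 + 310)*644) - z(-23)) - l*(-29) = (1/((-918 + 310)*644) - 1*(-94)) - 9*(-29) = ((1/644)/(-608) + 94) - 1*(-261) = (-1/608*1/644 + 94) + 261 = (-1/391552 + 94) + 261 = 36805887/391552 + 261 = 139000959/391552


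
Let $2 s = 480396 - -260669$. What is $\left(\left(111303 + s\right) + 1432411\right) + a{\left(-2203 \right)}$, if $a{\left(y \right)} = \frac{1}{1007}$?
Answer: $\frac{3855292453}{2014} \approx 1.9142 \cdot 10^{6}$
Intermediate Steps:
$s = \frac{741065}{2}$ ($s = \frac{480396 - -260669}{2} = \frac{480396 + 260669}{2} = \frac{1}{2} \cdot 741065 = \frac{741065}{2} \approx 3.7053 \cdot 10^{5}$)
$a{\left(y \right)} = \frac{1}{1007}$
$\left(\left(111303 + s\right) + 1432411\right) + a{\left(-2203 \right)} = \left(\left(111303 + \frac{741065}{2}\right) + 1432411\right) + \frac{1}{1007} = \left(\frac{963671}{2} + 1432411\right) + \frac{1}{1007} = \frac{3828493}{2} + \frac{1}{1007} = \frac{3855292453}{2014}$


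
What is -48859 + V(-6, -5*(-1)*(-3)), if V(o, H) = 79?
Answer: -48780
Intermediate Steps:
-48859 + V(-6, -5*(-1)*(-3)) = -48859 + 79 = -48780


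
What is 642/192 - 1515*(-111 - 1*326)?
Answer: 21185867/32 ≈ 6.6206e+5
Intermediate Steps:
642/192 - 1515*(-111 - 1*326) = 642*(1/192) - 1515*(-111 - 326) = 107/32 - 1515*(-437) = 107/32 + 662055 = 21185867/32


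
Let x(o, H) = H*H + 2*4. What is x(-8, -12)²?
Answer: 23104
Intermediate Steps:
x(o, H) = 8 + H² (x(o, H) = H² + 8 = 8 + H²)
x(-8, -12)² = (8 + (-12)²)² = (8 + 144)² = 152² = 23104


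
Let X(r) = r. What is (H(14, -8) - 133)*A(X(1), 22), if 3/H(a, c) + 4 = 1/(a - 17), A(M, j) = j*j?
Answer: -841192/13 ≈ -64707.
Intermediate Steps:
A(M, j) = j²
H(a, c) = 3/(-4 + 1/(-17 + a)) (H(a, c) = 3/(-4 + 1/(a - 17)) = 3/(-4 + 1/(-17 + a)))
(H(14, -8) - 133)*A(X(1), 22) = (3*(17 - 1*14)/(-69 + 4*14) - 133)*22² = (3*(17 - 14)/(-69 + 56) - 133)*484 = (3*3/(-13) - 133)*484 = (3*(-1/13)*3 - 133)*484 = (-9/13 - 133)*484 = -1738/13*484 = -841192/13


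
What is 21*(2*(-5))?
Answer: -210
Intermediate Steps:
21*(2*(-5)) = 21*(-10) = -210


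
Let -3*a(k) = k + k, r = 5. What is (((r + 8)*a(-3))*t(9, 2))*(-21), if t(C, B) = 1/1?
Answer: -546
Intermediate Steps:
t(C, B) = 1 (t(C, B) = 1*1 = 1)
a(k) = -2*k/3 (a(k) = -(k + k)/3 = -2*k/3)
(((r + 8)*a(-3))*t(9, 2))*(-21) = (((5 + 8)*(-2/3*(-3)))*1)*(-21) = ((13*2)*1)*(-21) = (26*1)*(-21) = 26*(-21) = -546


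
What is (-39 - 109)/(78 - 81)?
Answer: 148/3 ≈ 49.333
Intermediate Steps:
(-39 - 109)/(78 - 81) = -148/(-3) = -148*(-⅓) = 148/3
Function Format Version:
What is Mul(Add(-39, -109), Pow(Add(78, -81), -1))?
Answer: Rational(148, 3) ≈ 49.333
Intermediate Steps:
Mul(Add(-39, -109), Pow(Add(78, -81), -1)) = Mul(-148, Pow(-3, -1)) = Mul(-148, Rational(-1, 3)) = Rational(148, 3)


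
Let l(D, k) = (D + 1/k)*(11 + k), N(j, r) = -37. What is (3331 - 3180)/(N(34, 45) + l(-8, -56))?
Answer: 8456/18133 ≈ 0.46633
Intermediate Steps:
l(D, k) = (11 + k)*(D + 1/k)
(3331 - 3180)/(N(34, 45) + l(-8, -56)) = (3331 - 3180)/(-37 + (1 + 11*(-8) + 11/(-56) - 8*(-56))) = 151/(-37 + (1 - 88 + 11*(-1/56) + 448)) = 151/(-37 + (1 - 88 - 11/56 + 448)) = 151/(-37 + 20205/56) = 151/(18133/56) = 151*(56/18133) = 8456/18133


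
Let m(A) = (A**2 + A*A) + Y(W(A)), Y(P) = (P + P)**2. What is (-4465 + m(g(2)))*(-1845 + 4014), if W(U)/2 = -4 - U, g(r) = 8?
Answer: -4409577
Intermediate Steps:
W(U) = -8 - 2*U (W(U) = 2*(-4 - U) = -8 - 2*U)
Y(P) = 4*P**2 (Y(P) = (2*P)**2 = 4*P**2)
m(A) = 2*A**2 + 4*(-8 - 2*A)**2 (m(A) = (A**2 + A*A) + 4*(-8 - 2*A)**2 = (A**2 + A**2) + 4*(-8 - 2*A)**2 = 2*A**2 + 4*(-8 - 2*A)**2)
(-4465 + m(g(2)))*(-1845 + 4014) = (-4465 + (256 + 18*8**2 + 128*8))*(-1845 + 4014) = (-4465 + (256 + 18*64 + 1024))*2169 = (-4465 + (256 + 1152 + 1024))*2169 = (-4465 + 2432)*2169 = -2033*2169 = -4409577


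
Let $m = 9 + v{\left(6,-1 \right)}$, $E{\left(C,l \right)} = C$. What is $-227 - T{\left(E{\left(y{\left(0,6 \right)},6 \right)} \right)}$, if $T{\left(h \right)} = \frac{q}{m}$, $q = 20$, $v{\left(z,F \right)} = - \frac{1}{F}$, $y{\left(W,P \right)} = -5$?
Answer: $-229$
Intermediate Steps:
$m = 10$ ($m = 9 - \frac{1}{-1} = 9 - -1 = 9 + 1 = 10$)
$T{\left(h \right)} = 2$ ($T{\left(h \right)} = \frac{20}{10} = 20 \cdot \frac{1}{10} = 2$)
$-227 - T{\left(E{\left(y{\left(0,6 \right)},6 \right)} \right)} = -227 - 2 = -229$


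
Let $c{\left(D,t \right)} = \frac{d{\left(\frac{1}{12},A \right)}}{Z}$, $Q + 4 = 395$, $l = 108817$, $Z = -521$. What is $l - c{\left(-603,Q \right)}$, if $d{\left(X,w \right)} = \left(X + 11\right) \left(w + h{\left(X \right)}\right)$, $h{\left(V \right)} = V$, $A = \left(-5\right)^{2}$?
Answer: $\frac{8163926641}{75024} \approx 1.0882 \cdot 10^{5}$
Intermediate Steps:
$A = 25$
$Q = 391$ ($Q = -4 + 395 = 391$)
$d{\left(X,w \right)} = \left(11 + X\right) \left(X + w\right)$ ($d{\left(X,w \right)} = \left(X + 11\right) \left(w + X\right) = \left(11 + X\right) \left(X + w\right)$)
$c{\left(D,t \right)} = - \frac{40033}{75024}$ ($c{\left(D,t \right)} = \frac{\left(\frac{1}{12}\right)^{2} + \frac{11}{12} + 11 \cdot 25 + \frac{1}{12} \cdot 25}{-521} = \left(\left(\frac{1}{12}\right)^{2} + 11 \cdot \frac{1}{12} + 275 + \frac{1}{12} \cdot 25\right) \left(- \frac{1}{521}\right) = \left(\frac{1}{144} + \frac{11}{12} + 275 + \frac{25}{12}\right) \left(- \frac{1}{521}\right) = \frac{40033}{144} \left(- \frac{1}{521}\right) = - \frac{40033}{75024}$)
$l - c{\left(-603,Q \right)} = 108817 - - \frac{40033}{75024} = 108817 + \frac{40033}{75024} = \frac{8163926641}{75024}$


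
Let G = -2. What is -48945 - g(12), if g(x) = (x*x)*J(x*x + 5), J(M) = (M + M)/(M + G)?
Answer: -2412609/49 ≈ -49237.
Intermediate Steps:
J(M) = 2*M/(-2 + M) (J(M) = (M + M)/(M - 2) = (2*M)/(-2 + M) = 2*M/(-2 + M))
g(x) = 2*x²*(5 + x²)/(3 + x²) (g(x) = (x*x)*(2*(x*x + 5)/(-2 + (x*x + 5))) = x²*(2*(x² + 5)/(-2 + (x² + 5))) = x²*(2*(5 + x²)/(-2 + (5 + x²))) = x²*(2*(5 + x²)/(3 + x²)) = 2*x²*(5 + x²)/(3 + x²))
-48945 - g(12) = -48945 - 2*12²*(5 + 12²)/(3 + 12²) = -48945 - 2*144*(5 + 144)/(3 + 144) = -48945 - 2*144*149/147 = -48945 - 1*14304/49 = -48945 - 14304/49 = -2412609/49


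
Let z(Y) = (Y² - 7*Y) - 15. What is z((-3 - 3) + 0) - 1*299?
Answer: -236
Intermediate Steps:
z(Y) = -15 + Y² - 7*Y
z((-3 - 3) + 0) - 1*299 = (-15 + ((-3 - 3) + 0)² - 7*((-3 - 3) + 0)) - 1*299 = (-15 + (-6 + 0)² - 7*(-6 + 0)) - 299 = (-15 + (-6)² - 7*(-6)) - 299 = (-15 + 36 + 42) - 299 = 63 - 299 = -236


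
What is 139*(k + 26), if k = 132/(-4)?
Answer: -973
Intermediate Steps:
k = -33 (k = 132*(-¼) = -33)
139*(k + 26) = 139*(-33 + 26) = 139*(-7) = -973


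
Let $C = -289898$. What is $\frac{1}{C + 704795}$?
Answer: $\frac{1}{414897} \approx 2.4102 \cdot 10^{-6}$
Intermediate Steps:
$\frac{1}{C + 704795} = \frac{1}{-289898 + 704795} = \frac{1}{414897}$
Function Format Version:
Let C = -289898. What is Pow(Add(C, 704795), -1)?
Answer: Rational(1, 414897) ≈ 2.4102e-6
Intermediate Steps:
Pow(Add(C, 704795), -1) = Pow(Add(-289898, 704795), -1) = Pow(414897, -1) = Rational(1, 414897)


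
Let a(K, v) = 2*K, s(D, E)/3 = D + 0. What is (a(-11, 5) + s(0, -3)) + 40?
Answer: 18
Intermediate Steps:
s(D, E) = 3*D (s(D, E) = 3*(D + 0) = 3*D)
(a(-11, 5) + s(0, -3)) + 40 = (2*(-11) + 3*0) + 40 = (-22 + 0) + 40 = -22 + 40 = 18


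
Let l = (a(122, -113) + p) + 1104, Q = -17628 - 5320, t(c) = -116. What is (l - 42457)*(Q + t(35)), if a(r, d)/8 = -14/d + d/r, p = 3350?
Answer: 6042743160072/6893 ≈ 8.7665e+8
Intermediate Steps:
Q = -22948
a(r, d) = -112/d + 8*d/r (a(r, d) = 8*(-14/d + d/r) = -112/d + 8*d/r)
l = 30657178/6893 (l = ((-112/(-113) + 8*(-113)/122) + 3350) + 1104 = ((-112*(-1/113) + 8*(-113)*(1/122)) + 3350) + 1104 = ((112/113 - 452/61) + 3350) + 1104 = (-44244/6893 + 3350) + 1104 = 23047306/6893 + 1104 = 30657178/6893 ≈ 4447.6)
(l - 42457)*(Q + t(35)) = (30657178/6893 - 42457)*(-22948 - 116) = -261998923/6893*(-23064) = 6042743160072/6893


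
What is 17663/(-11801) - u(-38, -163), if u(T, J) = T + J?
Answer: 2354338/11801 ≈ 199.50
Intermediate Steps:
u(T, J) = J + T
17663/(-11801) - u(-38, -163) = 17663/(-11801) - (-163 - 38) = 17663*(-1/11801) - 1*(-201) = -17663/11801 + 201 = 2354338/11801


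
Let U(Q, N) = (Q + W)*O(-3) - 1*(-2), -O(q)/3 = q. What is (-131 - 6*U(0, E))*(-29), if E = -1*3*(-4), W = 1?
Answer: 5713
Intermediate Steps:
E = 12 (E = -3*(-4) = 12)
O(q) = -3*q
U(Q, N) = 11 + 9*Q (U(Q, N) = (Q + 1)*(-3*(-3)) - 1*(-2) = (1 + Q)*9 + 2 = (9 + 9*Q) + 2 = 11 + 9*Q)
(-131 - 6*U(0, E))*(-29) = (-131 - 6*(11 + 9*0))*(-29) = (-131 - 6*(11 + 0))*(-29) = (-131 - 6*11)*(-29) = (-131 - 66)*(-29) = -197*(-29) = 5713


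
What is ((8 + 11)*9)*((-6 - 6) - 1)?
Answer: -2223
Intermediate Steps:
((8 + 11)*9)*((-6 - 6) - 1) = (19*9)*(-12 - 1) = 171*(-13) = -2223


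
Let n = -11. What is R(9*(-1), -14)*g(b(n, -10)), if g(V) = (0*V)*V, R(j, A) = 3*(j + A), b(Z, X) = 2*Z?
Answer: 0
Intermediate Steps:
R(j, A) = 3*A + 3*j (R(j, A) = 3*(A + j) = 3*A + 3*j)
g(V) = 0 (g(V) = 0*V = 0)
R(9*(-1), -14)*g(b(n, -10)) = (3*(-14) + 3*(9*(-1)))*0 = (-42 + 3*(-9))*0 = (-42 - 27)*0 = -69*0 = 0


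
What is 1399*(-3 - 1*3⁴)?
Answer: -117516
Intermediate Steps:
1399*(-3 - 1*3⁴) = 1399*(-3 - 1*81) = 1399*(-3 - 81) = 1399*(-84) = -117516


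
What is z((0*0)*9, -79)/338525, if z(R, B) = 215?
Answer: 43/67705 ≈ 0.00063511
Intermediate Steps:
z((0*0)*9, -79)/338525 = 215/338525 = 215*(1/338525) = 43/67705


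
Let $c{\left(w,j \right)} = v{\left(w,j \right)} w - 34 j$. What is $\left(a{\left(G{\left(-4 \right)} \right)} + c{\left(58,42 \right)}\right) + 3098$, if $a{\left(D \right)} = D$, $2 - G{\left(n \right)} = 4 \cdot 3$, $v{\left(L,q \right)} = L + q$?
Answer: $7460$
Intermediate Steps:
$G{\left(n \right)} = -10$ ($G{\left(n \right)} = 2 - 4 \cdot 3 = 2 - 12 = -10$)
$c{\left(w,j \right)} = - 34 j + w \left(j + w\right)$ ($c{\left(w,j \right)} = \left(w + j\right) w - 34 j = \left(j + w\right) w - 34 j = w \left(j + w\right) - 34 j = - 34 j + w \left(j + w\right)$)
$\left(a{\left(G{\left(-4 \right)} \right)} + c{\left(58,42 \right)}\right) + 3098 = \left(-10 + \left(\left(-34\right) 42 + 58 \left(42 + 58\right)\right)\right) + 3098 = \left(-10 + \left(-1428 + 58 \cdot 100\right)\right) + 3098 = \left(-10 + \left(-1428 + 5800\right)\right) + 3098 = \left(-10 + 4372\right) + 3098 = 4362 + 3098 = 7460$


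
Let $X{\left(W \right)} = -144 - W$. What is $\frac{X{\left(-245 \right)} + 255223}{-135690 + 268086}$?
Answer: $\frac{21277}{11033} \approx 1.9285$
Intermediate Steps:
$\frac{X{\left(-245 \right)} + 255223}{-135690 + 268086} = \frac{\left(-144 - -245\right) + 255223}{-135690 + 268086} = \frac{\left(-144 + 245\right) + 255223}{132396} = \left(101 + 255223\right) \frac{1}{132396} = 255324 \cdot \frac{1}{132396} = \frac{21277}{11033}$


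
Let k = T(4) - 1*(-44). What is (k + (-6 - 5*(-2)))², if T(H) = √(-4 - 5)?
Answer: 2295 + 288*I ≈ 2295.0 + 288.0*I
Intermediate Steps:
T(H) = 3*I (T(H) = √(-9) = 3*I)
k = 44 + 3*I (k = 3*I - 1*(-44) = 3*I + 44 = 44 + 3*I ≈ 44.0 + 3.0*I)
(k + (-6 - 5*(-2)))² = ((44 + 3*I) + (-6 - 5*(-2)))² = ((44 + 3*I) + (-6 + 10))² = ((44 + 3*I) + 4)² = (48 + 3*I)²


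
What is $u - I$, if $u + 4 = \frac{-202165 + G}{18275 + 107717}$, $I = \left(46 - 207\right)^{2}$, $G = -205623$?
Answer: $- \frac{816687597}{31498} \approx -25928.0$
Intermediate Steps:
$I = 25921$ ($I = \left(-161\right)^{2} = 25921$)
$u = - \frac{227939}{31498}$ ($u = -4 + \frac{-202165 - 205623}{18275 + 107717} = -4 - \frac{407788}{125992} = -4 - \frac{101947}{31498} = - \frac{227939}{31498} \approx -7.2366$)
$u - I = - \frac{227939}{31498} - 25921 = - \frac{816687597}{31498}$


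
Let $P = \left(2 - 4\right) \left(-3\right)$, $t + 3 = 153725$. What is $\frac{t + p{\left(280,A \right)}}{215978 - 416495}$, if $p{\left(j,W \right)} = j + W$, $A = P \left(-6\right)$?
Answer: $- \frac{51322}{66839} \approx -0.76785$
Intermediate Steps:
$t = 153722$ ($t = -3 + 153725 = 153722$)
$P = 6$ ($P = \left(-2\right) \left(-3\right) = 6$)
$A = -36$ ($A = 6 \left(-6\right) = -36$)
$p{\left(j,W \right)} = W + j$
$\frac{t + p{\left(280,A \right)}}{215978 - 416495} = \frac{153722 + \left(-36 + 280\right)}{215978 - 416495} = \frac{153722 + 244}{-200517} = 153966 \left(- \frac{1}{200517}\right) = - \frac{51322}{66839}$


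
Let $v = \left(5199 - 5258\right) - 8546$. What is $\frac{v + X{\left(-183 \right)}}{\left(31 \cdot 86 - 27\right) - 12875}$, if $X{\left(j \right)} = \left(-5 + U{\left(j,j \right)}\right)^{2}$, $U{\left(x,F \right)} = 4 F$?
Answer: $- \frac{44547}{853} \approx -52.224$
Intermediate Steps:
$v = -8605$ ($v = -59 - 8546 = -8605$)
$X{\left(j \right)} = \left(-5 + 4 j\right)^{2}$
$\frac{v + X{\left(-183 \right)}}{\left(31 \cdot 86 - 27\right) - 12875} = \frac{-8605 + \left(-5 + 4 \left(-183\right)\right)^{2}}{\left(31 \cdot 86 - 27\right) - 12875} = \frac{-8605 + \left(-5 - 732\right)^{2}}{\left(2666 - 27\right) - 12875} = \frac{-8605 + \left(-737\right)^{2}}{2639 - 12875} = \frac{-8605 + 543169}{-10236} = 534564 \left(- \frac{1}{10236}\right) = - \frac{44547}{853}$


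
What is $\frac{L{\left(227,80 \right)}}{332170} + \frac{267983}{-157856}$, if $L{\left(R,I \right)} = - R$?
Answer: $- \frac{44525873211}{26217513760} \approx -1.6983$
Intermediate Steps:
$\frac{L{\left(227,80 \right)}}{332170} + \frac{267983}{-157856} = \frac{\left(-1\right) 227}{332170} + \frac{267983}{-157856} = \left(-227\right) \frac{1}{332170} + 267983 \left(- \frac{1}{157856}\right) = - \frac{227}{332170} - \frac{267983}{157856} = - \frac{44525873211}{26217513760}$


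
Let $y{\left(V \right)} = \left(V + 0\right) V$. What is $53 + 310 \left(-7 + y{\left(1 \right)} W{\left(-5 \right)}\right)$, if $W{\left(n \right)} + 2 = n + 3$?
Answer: $-3357$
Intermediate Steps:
$W{\left(n \right)} = 1 + n$ ($W{\left(n \right)} = -2 + \left(n + 3\right) = -2 + \left(3 + n\right) = 1 + n$)
$y{\left(V \right)} = V^{2}$ ($y{\left(V \right)} = V V = V^{2}$)
$53 + 310 \left(-7 + y{\left(1 \right)} W{\left(-5 \right)}\right) = 53 + 310 \left(-7 + 1^{2} \left(1 - 5\right)\right) = 53 + 310 \left(-7 + 1 \left(-4\right)\right) = 53 + 310 \left(-7 - 4\right) = 53 + 310 \left(-11\right) = 53 - 3410 = -3357$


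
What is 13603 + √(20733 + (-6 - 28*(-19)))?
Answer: 13603 + √21259 ≈ 13749.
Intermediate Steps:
13603 + √(20733 + (-6 - 28*(-19))) = 13603 + √(20733 + (-6 + 532)) = 13603 + √(20733 + 526) = 13603 + √21259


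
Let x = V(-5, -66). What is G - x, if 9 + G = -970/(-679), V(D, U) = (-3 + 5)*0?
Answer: -53/7 ≈ -7.5714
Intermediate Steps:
V(D, U) = 0 (V(D, U) = 2*0 = 0)
x = 0
G = -53/7 (G = -9 - 970/(-679) = -9 - 970*(-1/679) = -9 + 10/7 = -53/7 ≈ -7.5714)
G - x = -53/7 - 1*0 = -53/7 + 0 = -53/7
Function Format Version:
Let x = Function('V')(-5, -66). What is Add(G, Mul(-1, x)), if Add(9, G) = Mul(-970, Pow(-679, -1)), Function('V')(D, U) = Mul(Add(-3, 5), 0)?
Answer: Rational(-53, 7) ≈ -7.5714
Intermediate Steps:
Function('V')(D, U) = 0 (Function('V')(D, U) = Mul(2, 0) = 0)
x = 0
G = Rational(-53, 7) (G = Add(-9, Mul(-970, Pow(-679, -1))) = Add(-9, Mul(-970, Rational(-1, 679))) = Add(-9, Rational(10, 7)) = Rational(-53, 7) ≈ -7.5714)
Add(G, Mul(-1, x)) = Add(Rational(-53, 7), Mul(-1, 0)) = Add(Rational(-53, 7), 0) = Rational(-53, 7)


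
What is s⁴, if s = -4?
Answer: 256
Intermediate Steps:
s⁴ = (-4)⁴ = 256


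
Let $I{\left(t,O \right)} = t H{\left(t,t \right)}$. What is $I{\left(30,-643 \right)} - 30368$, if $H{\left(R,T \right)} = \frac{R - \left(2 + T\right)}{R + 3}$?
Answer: $- \frac{334068}{11} \approx -30370.0$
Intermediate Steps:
$H{\left(R,T \right)} = \frac{-2 + R - T}{3 + R}$
$I{\left(t,O \right)} = - \frac{2 t}{3 + t}$ ($I{\left(t,O \right)} = t \frac{-2 + t - t}{3 + t} = t \frac{1}{3 + t} \left(-2\right) = t \left(- \frac{2}{3 + t}\right) = - \frac{2 t}{3 + t}$)
$I{\left(30,-643 \right)} - 30368 = \left(-2\right) 30 \frac{1}{3 + 30} - 30368 = \left(-2\right) 30 \cdot \frac{1}{33} - 30368 = - \frac{20}{11} - 30368 = - \frac{334068}{11}$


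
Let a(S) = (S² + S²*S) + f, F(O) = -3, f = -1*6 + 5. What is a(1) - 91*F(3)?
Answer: 274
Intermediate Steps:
f = -1 (f = -6 + 5 = -1)
a(S) = -1 + S² + S³ (a(S) = (S² + S²*S) - 1 = (S² + S³) - 1 = -1 + S² + S³)
a(1) - 91*F(3) = (-1 + 1² + 1³) - 91*(-3) = (-1 + 1 + 1) + 273 = 1 + 273 = 274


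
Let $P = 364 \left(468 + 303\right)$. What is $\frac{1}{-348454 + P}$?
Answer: $- \frac{1}{67810} \approx -1.4747 \cdot 10^{-5}$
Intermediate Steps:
$P = 280644$ ($P = 364 \cdot 771 = 280644$)
$\frac{1}{-348454 + P} = \frac{1}{-348454 + 280644} = \frac{1}{-67810} = - \frac{1}{67810}$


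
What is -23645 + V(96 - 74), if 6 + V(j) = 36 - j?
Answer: -23637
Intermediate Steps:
V(j) = 30 - j (V(j) = -6 + (36 - j) = 30 - j)
-23645 + V(96 - 74) = -23645 + (30 - (96 - 74)) = -23645 + (30 - 1*22) = -23645 + (30 - 22) = -23645 + 8 = -23637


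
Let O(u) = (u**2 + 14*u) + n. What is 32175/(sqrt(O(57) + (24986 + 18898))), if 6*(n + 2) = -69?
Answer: 2145*sqrt(191670)/6389 ≈ 146.98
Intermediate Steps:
n = -27/2 (n = -2 + (1/6)*(-69) = -2 - 23/2 = -27/2 ≈ -13.500)
O(u) = -27/2 + u**2 + 14*u (O(u) = (u**2 + 14*u) - 27/2 = -27/2 + u**2 + 14*u)
32175/(sqrt(O(57) + (24986 + 18898))) = 32175/(sqrt((-27/2 + 57**2 + 14*57) + (24986 + 18898))) = 32175/(sqrt((-27/2 + 3249 + 798) + 43884)) = 32175/(sqrt(8067/2 + 43884)) = 32175/(sqrt(95835/2)) = 32175/((sqrt(191670)/2)) = 32175*(sqrt(191670)/95835) = 2145*sqrt(191670)/6389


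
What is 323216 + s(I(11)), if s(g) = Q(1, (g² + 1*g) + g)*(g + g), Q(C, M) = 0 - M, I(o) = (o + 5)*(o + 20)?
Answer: -244708720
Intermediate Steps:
I(o) = (5 + o)*(20 + o)
Q(C, M) = -M
s(g) = 2*g*(-g² - 2*g) (s(g) = (-((g² + 1*g) + g))*(g + g) = (-((g² + g) + g))*(2*g) = (-((g + g²) + g))*(2*g) = (-(g² + 2*g))*(2*g) = (-g² - 2*g)*(2*g) = 2*g*(-g² - 2*g))
323216 + s(I(11)) = 323216 + 2*(100 + 11² + 25*11)²*(-2 - (100 + 11² + 25*11)) = 323216 + 2*(100 + 121 + 275)²*(-2 - (100 + 121 + 275)) = 323216 + 2*496²*(-2 - 1*496) = 323216 + 2*246016*(-2 - 496) = 323216 + 2*246016*(-498) = 323216 - 245031936 = -244708720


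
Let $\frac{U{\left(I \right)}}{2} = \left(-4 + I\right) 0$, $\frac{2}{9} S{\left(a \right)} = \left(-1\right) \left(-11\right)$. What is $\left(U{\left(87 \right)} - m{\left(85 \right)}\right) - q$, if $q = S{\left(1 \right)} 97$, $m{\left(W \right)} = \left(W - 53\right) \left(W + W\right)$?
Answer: $- \frac{20483}{2} \approx -10242.0$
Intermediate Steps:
$S{\left(a \right)} = \frac{99}{2}$ ($S{\left(a \right)} = \frac{9 \left(\left(-1\right) \left(-11\right)\right)}{2} = \frac{9}{2} \cdot 11 = \frac{99}{2}$)
$m{\left(W \right)} = 2 W \left(-53 + W\right)$ ($m{\left(W \right)} = \left(-53 + W\right) 2 W = 2 W \left(-53 + W\right)$)
$U{\left(I \right)} = 0$ ($U{\left(I \right)} = 2 \left(-4 + I\right) 0 = 2 \cdot 0 = 0$)
$q = \frac{9603}{2}$ ($q = \frac{99}{2} \cdot 97 = \frac{9603}{2} \approx 4801.5$)
$\left(U{\left(87 \right)} - m{\left(85 \right)}\right) - q = \left(0 - 2 \cdot 85 \left(-53 + 85\right)\right) - \frac{9603}{2} = \left(0 - 2 \cdot 85 \cdot 32\right) - \frac{9603}{2} = \left(0 - 5440\right) - \frac{9603}{2} = -5440 - \frac{9603}{2} = - \frac{20483}{2}$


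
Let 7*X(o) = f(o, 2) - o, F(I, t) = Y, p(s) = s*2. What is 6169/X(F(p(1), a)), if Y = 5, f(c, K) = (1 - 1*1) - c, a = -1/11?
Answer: -43183/10 ≈ -4318.3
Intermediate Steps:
a = -1/11 (a = -1*1/11 = -1/11 ≈ -0.090909)
p(s) = 2*s
f(c, K) = -c (f(c, K) = (1 - 1) - c = 0 - c = -c)
F(I, t) = 5
X(o) = -2*o/7 (X(o) = (-o - o)/7 = (-2*o)/7 = -2*o/7)
6169/X(F(p(1), a)) = 6169/((-2/7*5)) = 6169/(-10/7) = 6169*(-7/10) = -43183/10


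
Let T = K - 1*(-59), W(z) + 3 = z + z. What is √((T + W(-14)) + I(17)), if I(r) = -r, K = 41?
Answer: 2*√13 ≈ 7.2111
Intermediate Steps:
W(z) = -3 + 2*z (W(z) = -3 + (z + z) = -3 + 2*z)
T = 100 (T = 41 - 1*(-59) = 41 + 59 = 100)
√((T + W(-14)) + I(17)) = √((100 + (-3 + 2*(-14))) - 1*17) = √((100 + (-3 - 28)) - 17) = √((100 - 31) - 17) = √(69 - 17) = √52 = 2*√13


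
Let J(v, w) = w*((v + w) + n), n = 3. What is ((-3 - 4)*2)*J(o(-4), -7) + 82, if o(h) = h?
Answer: -702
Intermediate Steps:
J(v, w) = w*(3 + v + w) (J(v, w) = w*((v + w) + 3) = w*(3 + v + w))
((-3 - 4)*2)*J(o(-4), -7) + 82 = ((-3 - 4)*2)*(-7*(3 - 4 - 7)) + 82 = (-7*2)*(-7*(-8)) + 82 = -14*56 + 82 = -784 + 82 = -702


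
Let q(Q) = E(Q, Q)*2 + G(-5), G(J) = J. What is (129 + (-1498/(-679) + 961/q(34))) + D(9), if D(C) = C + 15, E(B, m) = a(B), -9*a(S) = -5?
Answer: -312028/3395 ≈ -91.908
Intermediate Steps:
a(S) = 5/9 (a(S) = -⅑*(-5) = 5/9)
E(B, m) = 5/9
q(Q) = -35/9 (q(Q) = (5/9)*2 - 5 = 10/9 - 5 = -35/9)
D(C) = 15 + C
(129 + (-1498/(-679) + 961/q(34))) + D(9) = (129 + (-1498/(-679) + 961/(-35/9))) + (15 + 9) = (129 + (-1498*(-1/679) + 961*(-9/35))) + 24 = (129 + (214/97 - 8649/35)) + 24 = (129 - 831463/3395) + 24 = -393508/3395 + 24 = -312028/3395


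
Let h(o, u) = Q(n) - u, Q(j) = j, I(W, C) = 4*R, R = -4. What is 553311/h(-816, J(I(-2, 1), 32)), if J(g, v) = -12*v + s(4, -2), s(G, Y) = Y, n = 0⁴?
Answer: 553311/386 ≈ 1433.4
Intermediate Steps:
n = 0
I(W, C) = -16 (I(W, C) = 4*(-4) = -16)
J(g, v) = -2 - 12*v (J(g, v) = -12*v - 2 = -2 - 12*v)
h(o, u) = -u (h(o, u) = 0 - u = -u)
553311/h(-816, J(I(-2, 1), 32)) = 553311/((-(-2 - 12*32))) = 553311/((-(-2 - 384))) = 553311/((-1*(-386))) = 553311/386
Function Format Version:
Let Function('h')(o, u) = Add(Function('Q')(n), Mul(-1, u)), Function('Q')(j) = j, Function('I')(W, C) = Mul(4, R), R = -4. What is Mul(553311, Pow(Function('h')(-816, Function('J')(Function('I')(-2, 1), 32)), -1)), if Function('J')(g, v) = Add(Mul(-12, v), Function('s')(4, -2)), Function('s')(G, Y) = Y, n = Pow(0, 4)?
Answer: Rational(553311, 386) ≈ 1433.4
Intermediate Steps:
n = 0
Function('I')(W, C) = -16 (Function('I')(W, C) = Mul(4, -4) = -16)
Function('J')(g, v) = Add(-2, Mul(-12, v)) (Function('J')(g, v) = Add(Mul(-12, v), -2) = Add(-2, Mul(-12, v)))
Function('h')(o, u) = Mul(-1, u) (Function('h')(o, u) = Add(0, Mul(-1, u)) = Mul(-1, u))
Mul(553311, Pow(Function('h')(-816, Function('J')(Function('I')(-2, 1), 32)), -1)) = Mul(553311, Pow(Mul(-1, Add(-2, Mul(-12, 32))), -1)) = Mul(553311, Pow(Mul(-1, Add(-2, -384)), -1)) = Mul(553311, Pow(Mul(-1, -386), -1)) = Mul(553311, Pow(386, -1)) = Mul(553311, Rational(1, 386)) = Rational(553311, 386)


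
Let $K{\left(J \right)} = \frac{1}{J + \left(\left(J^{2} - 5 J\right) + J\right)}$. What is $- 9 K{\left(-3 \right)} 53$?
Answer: $- \frac{53}{2} \approx -26.5$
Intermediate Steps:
$K{\left(J \right)} = \frac{1}{J^{2} - 3 J}$ ($K{\left(J \right)} = \frac{1}{J + \left(J^{2} - 4 J\right)} = \frac{1}{J^{2} - 3 J}$)
$- 9 K{\left(-3 \right)} 53 = - 9 \frac{1}{\left(-3\right) \left(-3 - 3\right)} 53 = - 9 \left(- \frac{1}{3 \left(-6\right)}\right) 53 = - 9 \left(\left(- \frac{1}{3}\right) \left(- \frac{1}{6}\right)\right) 53 = \left(-9\right) \frac{1}{18} \cdot 53 = \left(- \frac{1}{2}\right) 53 = - \frac{53}{2}$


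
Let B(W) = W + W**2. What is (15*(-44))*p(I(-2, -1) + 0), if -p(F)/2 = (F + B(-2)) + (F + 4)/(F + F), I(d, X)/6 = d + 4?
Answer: 19360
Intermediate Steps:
I(d, X) = 24 + 6*d (I(d, X) = 6*(d + 4) = 6*(4 + d) = 24 + 6*d)
p(F) = -4 - 2*F - (4 + F)/F (p(F) = -2*((F - 2*(1 - 2)) + (F + 4)/(F + F)) = -2*((F - 2*(-1)) + (4 + F)/((2*F))) = -2*((F + 2) + (4 + F)*(1/(2*F))) = -2*((2 + F) + (4 + F)/(2*F)) = -2*(2 + F + (4 + F)/(2*F)) = -4 - 2*F - (4 + F)/F)
(15*(-44))*p(I(-2, -1) + 0) = (15*(-44))*(-5 - 4/((24 + 6*(-2)) + 0) - 2*((24 + 6*(-2)) + 0)) = -660*(-5 - 4/((24 - 12) + 0) - 2*((24 - 12) + 0)) = -660*(-5 - 4/(12 + 0) - 2*(12 + 0)) = -660*(-5 - 4/12 - 2*12) = -660*(-5 - 4*1/12 - 24) = -660*(-5 - 1/3 - 24) = -660*(-88/3) = 19360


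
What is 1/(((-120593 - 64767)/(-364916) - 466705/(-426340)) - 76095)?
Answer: -7778914372/591924022412131 ≈ -1.3142e-5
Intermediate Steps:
1/(((-120593 - 64767)/(-364916) - 466705/(-426340)) - 76095) = 1/((-185360*(-1/364916) - 466705*(-1/426340)) - 76095) = 1/((46340/91229 + 93341/85268) - 76095) = 1/(12466725209/7778914372 - 76095) = 1/(-591924022412131/7778914372) = -7778914372/591924022412131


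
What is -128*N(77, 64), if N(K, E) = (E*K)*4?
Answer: -2523136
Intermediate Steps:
N(K, E) = 4*E*K
-128*N(77, 64) = -512*64*77 = -128*19712 = -2523136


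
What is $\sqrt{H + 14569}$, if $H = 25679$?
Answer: $6 \sqrt{1118} \approx 200.62$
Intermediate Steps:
$\sqrt{H + 14569} = \sqrt{25679 + 14569} = \sqrt{40248} = 6 \sqrt{1118}$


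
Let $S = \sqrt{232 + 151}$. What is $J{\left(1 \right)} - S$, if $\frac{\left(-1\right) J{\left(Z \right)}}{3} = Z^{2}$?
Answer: $-3 - \sqrt{383} \approx -22.57$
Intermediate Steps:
$J{\left(Z \right)} = - 3 Z^{2}$
$S = \sqrt{383} \approx 19.57$
$J{\left(1 \right)} - S = - 3 \cdot 1^{2} - \sqrt{383} = \left(-3\right) 1 - \sqrt{383} = -3 - \sqrt{383}$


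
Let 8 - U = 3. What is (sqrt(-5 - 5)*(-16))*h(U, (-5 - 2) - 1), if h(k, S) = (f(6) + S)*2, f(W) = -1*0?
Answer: 256*I*sqrt(10) ≈ 809.54*I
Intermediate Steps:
f(W) = 0
U = 5 (U = 8 - 1*3 = 8 - 3 = 5)
h(k, S) = 2*S (h(k, S) = (0 + S)*2 = S*2 = 2*S)
(sqrt(-5 - 5)*(-16))*h(U, (-5 - 2) - 1) = (sqrt(-5 - 5)*(-16))*(2*((-5 - 2) - 1)) = (sqrt(-10)*(-16))*(2*(-7 - 1)) = ((I*sqrt(10))*(-16))*(2*(-8)) = -16*I*sqrt(10)*(-16) = 256*I*sqrt(10)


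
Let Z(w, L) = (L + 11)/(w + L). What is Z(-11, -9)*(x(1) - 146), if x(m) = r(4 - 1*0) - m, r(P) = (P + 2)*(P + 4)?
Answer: 99/10 ≈ 9.9000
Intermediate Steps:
Z(w, L) = (11 + L)/(L + w)
r(P) = (2 + P)*(4 + P)
x(m) = 48 - m (x(m) = (8 + (4 - 1*0)**2 + 6*(4 - 1*0)) - m = (8 + (4 + 0)**2 + 6*(4 + 0)) - m = (8 + 4**2 + 6*4) - m = (8 + 16 + 24) - m = 48 - m)
Z(-11, -9)*(x(1) - 146) = ((11 - 9)/(-9 - 11))*((48 - 1*1) - 146) = (2/(-20))*((48 - 1) - 146) = (-1/20*2)*(47 - 146) = -1/10*(-99) = 99/10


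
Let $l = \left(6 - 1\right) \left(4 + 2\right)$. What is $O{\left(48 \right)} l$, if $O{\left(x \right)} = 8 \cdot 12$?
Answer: $2880$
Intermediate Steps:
$O{\left(x \right)} = 96$
$l = 30$ ($l = 5 \cdot 6 = 30$)
$O{\left(48 \right)} l = 96 \cdot 30 = 2880$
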